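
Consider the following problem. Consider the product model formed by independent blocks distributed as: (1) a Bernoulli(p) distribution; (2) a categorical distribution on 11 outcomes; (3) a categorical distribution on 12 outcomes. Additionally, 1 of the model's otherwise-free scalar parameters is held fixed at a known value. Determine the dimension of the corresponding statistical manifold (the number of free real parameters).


The dimension of a statistical manifold equals the number of free
(independent) real parameters of the model. For a product of independent
blocks the parameter counts add.
- Bernoulli (p): 1.
- categorical on 11 outcomes (probabilities sum to 1): 11-1 = 10.
- categorical on 12 outcomes (probabilities sum to 1): 12-1 = 11.
Total = 1 + 10 + 11 = 22.
1 parameter(s) fixed at known values: 22 - 1 = 21.
Dimension = 21

21


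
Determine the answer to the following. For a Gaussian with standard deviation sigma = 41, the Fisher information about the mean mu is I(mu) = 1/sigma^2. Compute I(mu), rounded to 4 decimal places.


The Fisher information for the mean of a normal distribution is I(mu) = 1/sigma^2.
sigma = 41, so sigma^2 = 1681.
I(mu) = 1/1681 = 0.0006

0.0006


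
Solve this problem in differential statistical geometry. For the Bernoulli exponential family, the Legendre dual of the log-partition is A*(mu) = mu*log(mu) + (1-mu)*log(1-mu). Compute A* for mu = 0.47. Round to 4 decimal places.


Legendre transform for Bernoulli:
A*(mu) = mu*log(mu) + (1-mu)*log(1-mu).
mu = 0.47, 1-mu = 0.53.
mu*log(mu) = 0.47*log(0.47) = -0.354861.
(1-mu)*log(1-mu) = 0.53*log(0.53) = -0.336485.
A* = -0.354861 + -0.336485 = -0.6913

-0.6913


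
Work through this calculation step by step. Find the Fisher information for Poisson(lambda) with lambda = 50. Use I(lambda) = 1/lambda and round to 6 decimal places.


Fisher information for Poisson: I(lambda) = 1/lambda.
lambda = 50.
I(lambda) = 1/50 = 0.020000

0.020000


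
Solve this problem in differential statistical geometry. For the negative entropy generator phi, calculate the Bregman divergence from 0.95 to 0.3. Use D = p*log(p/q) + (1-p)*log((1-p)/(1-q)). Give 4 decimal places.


Bregman divergence with negative entropy generator:
D = p*log(p/q) + (1-p)*log((1-p)/(1-q)).
p = 0.95, q = 0.3.
p*log(p/q) = 0.95*log(0.95/0.3) = 1.095046.
(1-p)*log((1-p)/(1-q)) = 0.05*log(0.05/0.7) = -0.131953.
D = 1.095046 + -0.131953 = 0.9631

0.9631


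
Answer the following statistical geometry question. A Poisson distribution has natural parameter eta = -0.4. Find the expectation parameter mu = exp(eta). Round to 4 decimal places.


Expectation parameter for Poisson exponential family:
mu = exp(eta).
eta = -0.4.
mu = exp(-0.4) = 0.6703

0.6703


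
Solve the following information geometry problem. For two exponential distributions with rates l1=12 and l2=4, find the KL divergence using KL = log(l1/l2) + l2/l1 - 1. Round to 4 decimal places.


KL divergence for exponential family:
KL = log(l1/l2) + l2/l1 - 1.
log(12/4) = 1.098612.
4/12 = 0.333333.
KL = 1.098612 + 0.333333 - 1 = 0.4319

0.4319


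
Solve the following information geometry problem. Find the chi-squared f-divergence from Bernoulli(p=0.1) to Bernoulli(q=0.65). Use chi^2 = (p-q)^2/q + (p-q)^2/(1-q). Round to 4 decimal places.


Chi-squared divergence between Bernoulli distributions:
chi^2 = (p-q)^2/q + (p-q)^2/(1-q).
p = 0.1, q = 0.65, p-q = -0.55.
(p-q)^2 = 0.3025.
term1 = 0.3025/0.65 = 0.465385.
term2 = 0.3025/0.35 = 0.864286.
chi^2 = 0.465385 + 0.864286 = 1.3297

1.3297


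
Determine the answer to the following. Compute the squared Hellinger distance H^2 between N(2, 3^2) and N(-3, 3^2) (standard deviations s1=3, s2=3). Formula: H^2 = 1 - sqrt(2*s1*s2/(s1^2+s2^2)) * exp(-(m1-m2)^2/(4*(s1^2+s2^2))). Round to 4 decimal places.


Squared Hellinger distance for Gaussians:
H^2 = 1 - sqrt(2*s1*s2/(s1^2+s2^2)) * exp(-(m1-m2)^2/(4*(s1^2+s2^2))).
s1^2 = 9, s2^2 = 9, s1^2+s2^2 = 18.
sqrt(2*3*3/(18)) = 1.0.
(m1-m2)^2 = (5)^2 = 25.
exp(-25/(4*18)) = exp(-0.347222) = 0.706648.
H^2 = 1 - 1.0*0.706648 = 0.2934

0.2934


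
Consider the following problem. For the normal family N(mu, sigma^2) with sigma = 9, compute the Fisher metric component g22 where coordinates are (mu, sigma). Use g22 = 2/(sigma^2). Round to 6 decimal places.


For the 2-parameter normal family, the Fisher metric has:
  g11 = 1/sigma^2, g22 = 2/sigma^2.
sigma = 9, sigma^2 = 81.
g22 = 0.024691

0.024691


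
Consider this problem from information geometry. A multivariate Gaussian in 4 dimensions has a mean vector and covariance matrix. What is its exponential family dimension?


Exponential family dimension calculation:
For 4-dim MVN: mean has 4 params, covariance has 4*5/2 = 10 unique entries.
Total dim = 4 + 10 = 14.

14


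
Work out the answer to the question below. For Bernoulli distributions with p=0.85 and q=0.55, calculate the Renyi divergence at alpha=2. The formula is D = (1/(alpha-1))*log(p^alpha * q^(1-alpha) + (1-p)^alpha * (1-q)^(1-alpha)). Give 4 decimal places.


Renyi divergence of order alpha between Bernoulli distributions:
D = (1/(alpha-1))*log(p^alpha * q^(1-alpha) + (1-p)^alpha * (1-q)^(1-alpha)).
alpha = 2, p = 0.85, q = 0.55.
p^alpha * q^(1-alpha) = 0.85^2 * 0.55^-1 = 1.313636.
(1-p)^alpha * (1-q)^(1-alpha) = 0.15^2 * 0.45^-1 = 0.05.
sum = 1.313636 + 0.05 = 1.363636.
D = (1/1)*log(1.363636) = 0.3102

0.3102


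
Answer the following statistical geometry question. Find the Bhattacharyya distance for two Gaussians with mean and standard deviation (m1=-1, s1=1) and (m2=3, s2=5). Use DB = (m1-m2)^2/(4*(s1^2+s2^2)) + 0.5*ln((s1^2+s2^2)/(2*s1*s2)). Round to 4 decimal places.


Bhattacharyya distance between two Gaussians:
DB = (m1-m2)^2/(4*(s1^2+s2^2)) + (1/2)*ln((s1^2+s2^2)/(2*s1*s2)).
(m1-m2)^2 = (-4)^2 = 16.
s1^2+s2^2 = 1 + 25 = 26.
term1 = 16/104 = 0.153846.
term2 = 0.5*ln(26/10.0) = 0.477756.
DB = 0.153846 + 0.477756 = 0.6316

0.6316


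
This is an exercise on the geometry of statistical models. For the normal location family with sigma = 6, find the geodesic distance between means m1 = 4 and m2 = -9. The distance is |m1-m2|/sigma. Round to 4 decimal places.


On the fixed-variance normal subfamily, geodesic distance = |m1-m2|/sigma.
|4 - -9| = 13.
sigma = 6.
d = 13/6 = 2.1667

2.1667


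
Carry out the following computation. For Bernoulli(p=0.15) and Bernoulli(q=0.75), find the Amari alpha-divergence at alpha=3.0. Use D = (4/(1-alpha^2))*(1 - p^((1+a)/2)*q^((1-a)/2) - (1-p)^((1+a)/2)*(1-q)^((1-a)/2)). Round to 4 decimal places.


Amari alpha-divergence:
D = (4/(1-alpha^2))*(1 - p^((1+a)/2)*q^((1-a)/2) - (1-p)^((1+a)/2)*(1-q)^((1-a)/2)).
alpha = 3.0, p = 0.15, q = 0.75.
e1 = (1+alpha)/2 = 2.0, e2 = (1-alpha)/2 = -1.0.
t1 = p^e1 * q^e2 = 0.15^2.0 * 0.75^-1.0 = 0.03.
t2 = (1-p)^e1 * (1-q)^e2 = 0.85^2.0 * 0.25^-1.0 = 2.89.
4/(1-alpha^2) = -0.5.
D = -0.5*(1 - 0.03 - 2.89) = 0.9600

0.9600


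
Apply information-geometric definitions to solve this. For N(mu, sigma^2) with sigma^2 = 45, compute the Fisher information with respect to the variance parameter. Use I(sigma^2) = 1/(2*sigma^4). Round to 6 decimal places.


Fisher information for variance: I(sigma^2) = 1/(2*sigma^4).
sigma^2 = 45, so sigma^4 = 2025.
I = 1/(2*2025) = 1/4050 = 0.000247

0.000247


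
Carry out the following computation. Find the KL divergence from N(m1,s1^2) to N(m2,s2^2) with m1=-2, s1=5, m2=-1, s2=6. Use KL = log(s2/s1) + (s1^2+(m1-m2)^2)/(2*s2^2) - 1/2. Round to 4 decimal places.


KL divergence between normal distributions:
KL = log(s2/s1) + (s1^2 + (m1-m2)^2)/(2*s2^2) - 1/2.
log(6/5) = 0.182322.
(5^2 + (-2--1)^2)/(2*6^2) = (25 + 1)/72 = 0.361111.
KL = 0.182322 + 0.361111 - 0.5 = 0.0434

0.0434


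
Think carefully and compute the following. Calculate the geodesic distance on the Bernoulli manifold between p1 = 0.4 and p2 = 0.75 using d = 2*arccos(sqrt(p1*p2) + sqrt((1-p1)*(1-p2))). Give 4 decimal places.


Geodesic distance on Bernoulli manifold:
d(p1,p2) = 2*arccos(sqrt(p1*p2) + sqrt((1-p1)*(1-p2))).
sqrt(p1*p2) = sqrt(0.4*0.75) = 0.547723.
sqrt((1-p1)*(1-p2)) = sqrt(0.6*0.25) = 0.387298.
arg = 0.547723 + 0.387298 = 0.935021.
d = 2*arccos(0.935021) = 0.7250

0.7250


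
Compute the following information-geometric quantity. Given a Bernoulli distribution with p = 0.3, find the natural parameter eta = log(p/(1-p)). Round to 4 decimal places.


Natural parameter for Bernoulli: eta = log(p/(1-p)).
p = 0.3, 1-p = 0.7.
p/(1-p) = 0.428571.
eta = log(0.428571) = -0.8473

-0.8473


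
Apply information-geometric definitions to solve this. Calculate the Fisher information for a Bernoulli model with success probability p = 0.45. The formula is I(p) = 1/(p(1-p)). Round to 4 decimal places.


For Bernoulli(p), Fisher information is I(p) = 1/(p*(1-p)).
p = 0.45, 1-p = 0.55.
p*(1-p) = 0.2475.
I(p) = 1/0.2475 = 4.0404

4.0404


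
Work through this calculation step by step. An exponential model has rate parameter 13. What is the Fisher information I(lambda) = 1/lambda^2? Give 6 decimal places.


Fisher information for exponential: I(lambda) = 1/lambda^2.
lambda = 13, lambda^2 = 169.
I = 1/169 = 0.005917

0.005917


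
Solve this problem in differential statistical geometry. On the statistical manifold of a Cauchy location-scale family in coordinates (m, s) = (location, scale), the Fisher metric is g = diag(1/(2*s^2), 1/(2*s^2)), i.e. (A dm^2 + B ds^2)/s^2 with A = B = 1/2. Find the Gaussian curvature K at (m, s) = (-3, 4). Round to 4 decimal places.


The metric has the form g = (A dm^2 + B ds^2)/s^2 with A = 1/2, B = 1/2.
Substitute u = sqrt(A/B)*m: g = B*(du^2 + ds^2)/s^2, i.e. B times the
Poincare upper half-plane metric, which has constant Gaussian curvature -1.
Scaling a 2D metric by a constant c divides the Gaussian curvature by c,
so K = -1/B = -1/(1/2) = -2.0000 everywhere (the point (m, s) = (-3, 4) is irrelevant:
the curvature is constant).
The requested Gaussian curvature is K = -2.0000.

-2.0000


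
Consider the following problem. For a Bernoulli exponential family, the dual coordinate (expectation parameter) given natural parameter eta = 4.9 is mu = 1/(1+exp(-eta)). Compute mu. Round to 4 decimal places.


Dual coordinate (expectation parameter) for Bernoulli:
mu = 1/(1+exp(-eta)).
eta = 4.9.
exp(-eta) = exp(-4.9) = 0.007447.
mu = 1/(1+0.007447) = 0.9926

0.9926


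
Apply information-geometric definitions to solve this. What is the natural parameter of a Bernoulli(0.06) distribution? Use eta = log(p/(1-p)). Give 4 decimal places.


Natural parameter for Bernoulli: eta = log(p/(1-p)).
p = 0.06, 1-p = 0.94.
p/(1-p) = 0.06383.
eta = log(0.06383) = -2.7515

-2.7515


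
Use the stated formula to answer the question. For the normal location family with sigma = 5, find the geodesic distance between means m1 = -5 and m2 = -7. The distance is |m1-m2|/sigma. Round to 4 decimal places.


On the fixed-variance normal subfamily, geodesic distance = |m1-m2|/sigma.
|-5 - -7| = 2.
sigma = 5.
d = 2/5 = 0.4000

0.4000


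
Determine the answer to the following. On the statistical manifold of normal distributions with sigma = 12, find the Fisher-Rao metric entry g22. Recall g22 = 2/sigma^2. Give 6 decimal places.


For the 2-parameter normal family, the Fisher metric has:
  g11 = 1/sigma^2, g22 = 2/sigma^2.
sigma = 12, sigma^2 = 144.
g22 = 0.013889

0.013889


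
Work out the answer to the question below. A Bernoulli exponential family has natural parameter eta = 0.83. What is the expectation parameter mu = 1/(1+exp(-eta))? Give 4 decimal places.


Dual coordinate (expectation parameter) for Bernoulli:
mu = 1/(1+exp(-eta)).
eta = 0.83.
exp(-eta) = exp(-0.83) = 0.436049.
mu = 1/(1+0.436049) = 0.6964

0.6964


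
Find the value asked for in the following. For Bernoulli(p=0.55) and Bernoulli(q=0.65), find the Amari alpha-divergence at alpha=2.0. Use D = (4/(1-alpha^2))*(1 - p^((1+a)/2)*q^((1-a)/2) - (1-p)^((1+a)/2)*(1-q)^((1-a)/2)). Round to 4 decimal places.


Amari alpha-divergence:
D = (4/(1-alpha^2))*(1 - p^((1+a)/2)*q^((1-a)/2) - (1-p)^((1+a)/2)*(1-q)^((1-a)/2)).
alpha = 2.0, p = 0.55, q = 0.65.
e1 = (1+alpha)/2 = 1.5, e2 = (1-alpha)/2 = -0.5.
t1 = p^e1 * q^e2 = 0.55^1.5 * 0.65^-0.5 = 0.505926.
t2 = (1-p)^e1 * (1-q)^e2 = 0.45^1.5 * 0.35^-0.5 = 0.510252.
4/(1-alpha^2) = -1.333333.
D = -1.333333*(1 - 0.505926 - 0.510252) = 0.0216

0.0216


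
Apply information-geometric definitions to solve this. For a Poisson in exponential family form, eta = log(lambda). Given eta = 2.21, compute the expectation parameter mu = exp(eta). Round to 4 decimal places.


Expectation parameter for Poisson exponential family:
mu = exp(eta).
eta = 2.21.
mu = exp(2.21) = 9.1157

9.1157


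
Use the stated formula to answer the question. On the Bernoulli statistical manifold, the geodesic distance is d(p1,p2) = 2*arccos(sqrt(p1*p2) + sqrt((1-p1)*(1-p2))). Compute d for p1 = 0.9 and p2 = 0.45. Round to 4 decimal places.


Geodesic distance on Bernoulli manifold:
d(p1,p2) = 2*arccos(sqrt(p1*p2) + sqrt((1-p1)*(1-p2))).
sqrt(p1*p2) = sqrt(0.9*0.45) = 0.636396.
sqrt((1-p1)*(1-p2)) = sqrt(0.1*0.55) = 0.234521.
arg = 0.636396 + 0.234521 = 0.870917.
d = 2*arccos(0.870917) = 1.0275

1.0275


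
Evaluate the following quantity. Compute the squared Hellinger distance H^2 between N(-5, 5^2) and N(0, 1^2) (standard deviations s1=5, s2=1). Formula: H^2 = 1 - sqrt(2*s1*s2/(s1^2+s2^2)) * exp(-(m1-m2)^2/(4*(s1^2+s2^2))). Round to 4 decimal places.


Squared Hellinger distance for Gaussians:
H^2 = 1 - sqrt(2*s1*s2/(s1^2+s2^2)) * exp(-(m1-m2)^2/(4*(s1^2+s2^2))).
s1^2 = 25, s2^2 = 1, s1^2+s2^2 = 26.
sqrt(2*5*1/(26)) = 0.620174.
(m1-m2)^2 = (-5)^2 = 25.
exp(-25/(4*26)) = exp(-0.240385) = 0.786325.
H^2 = 1 - 0.620174*0.786325 = 0.5123

0.5123


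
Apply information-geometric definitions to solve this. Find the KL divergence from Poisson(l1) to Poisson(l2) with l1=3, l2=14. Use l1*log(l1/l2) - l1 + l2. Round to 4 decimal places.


KL divergence for Poisson:
KL = l1*log(l1/l2) - l1 + l2.
l1 = 3, l2 = 14.
log(3/14) = -1.540445.
l1*log(l1/l2) = 3 * -1.540445 = -4.621335.
KL = -4.621335 - 3 + 14 = 6.3787

6.3787


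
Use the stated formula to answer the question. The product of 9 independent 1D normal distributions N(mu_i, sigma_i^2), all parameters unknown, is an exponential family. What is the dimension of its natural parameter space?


Exponential family dimension calculation:
Each univariate normal has two natural parameters (mu/sigma^2 and -1/(2 sigma^2)).
With 9 independent components, dim = 2 * 9 = 18.

18


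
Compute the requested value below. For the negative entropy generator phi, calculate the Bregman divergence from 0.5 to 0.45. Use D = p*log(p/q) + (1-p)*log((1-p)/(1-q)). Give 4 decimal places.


Bregman divergence with negative entropy generator:
D = p*log(p/q) + (1-p)*log((1-p)/(1-q)).
p = 0.5, q = 0.45.
p*log(p/q) = 0.5*log(0.5/0.45) = 0.05268.
(1-p)*log((1-p)/(1-q)) = 0.5*log(0.5/0.55) = -0.047655.
D = 0.05268 + -0.047655 = 0.0050

0.0050


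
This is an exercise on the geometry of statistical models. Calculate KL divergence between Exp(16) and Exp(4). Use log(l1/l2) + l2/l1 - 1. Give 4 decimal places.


KL divergence for exponential family:
KL = log(l1/l2) + l2/l1 - 1.
log(16/4) = 1.386294.
4/16 = 0.25.
KL = 1.386294 + 0.25 - 1 = 0.6363

0.6363


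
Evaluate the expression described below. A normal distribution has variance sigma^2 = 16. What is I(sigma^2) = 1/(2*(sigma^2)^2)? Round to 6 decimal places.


Fisher information for variance: I(sigma^2) = 1/(2*sigma^4).
sigma^2 = 16, so sigma^4 = 256.
I = 1/(2*256) = 1/512 = 0.001953

0.001953


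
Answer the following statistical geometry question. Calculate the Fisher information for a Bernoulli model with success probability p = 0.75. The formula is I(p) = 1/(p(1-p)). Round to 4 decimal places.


For Bernoulli(p), Fisher information is I(p) = 1/(p*(1-p)).
p = 0.75, 1-p = 0.25.
p*(1-p) = 0.1875.
I(p) = 1/0.1875 = 5.3333

5.3333


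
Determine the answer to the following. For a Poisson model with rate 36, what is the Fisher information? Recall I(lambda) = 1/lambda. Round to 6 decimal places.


Fisher information for Poisson: I(lambda) = 1/lambda.
lambda = 36.
I(lambda) = 1/36 = 0.027778

0.027778


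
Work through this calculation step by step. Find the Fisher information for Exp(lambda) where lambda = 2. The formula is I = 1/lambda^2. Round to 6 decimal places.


Fisher information for exponential: I(lambda) = 1/lambda^2.
lambda = 2, lambda^2 = 4.
I = 1/4 = 0.250000

0.250000


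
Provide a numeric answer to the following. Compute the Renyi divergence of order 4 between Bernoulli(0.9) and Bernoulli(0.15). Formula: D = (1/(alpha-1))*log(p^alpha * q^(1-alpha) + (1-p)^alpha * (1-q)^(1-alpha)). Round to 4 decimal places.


Renyi divergence of order alpha between Bernoulli distributions:
D = (1/(alpha-1))*log(p^alpha * q^(1-alpha) + (1-p)^alpha * (1-q)^(1-alpha)).
alpha = 4, p = 0.9, q = 0.15.
p^alpha * q^(1-alpha) = 0.9^4 * 0.15^-3 = 194.4.
(1-p)^alpha * (1-q)^(1-alpha) = 0.1^4 * 0.85^-3 = 0.000163.
sum = 194.4 + 0.000163 = 194.400163.
D = (1/3)*log(194.400163) = 1.7566

1.7566


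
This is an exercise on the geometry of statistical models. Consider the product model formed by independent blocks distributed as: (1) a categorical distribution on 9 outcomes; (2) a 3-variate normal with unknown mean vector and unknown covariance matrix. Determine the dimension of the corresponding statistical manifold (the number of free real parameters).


The dimension of a statistical manifold equals the number of free
(independent) real parameters of the model. For a product of independent
blocks the parameter counts add.
- categorical on 9 outcomes (probabilities sum to 1): 9-1 = 8.
- 3-variate normal: 3 (mean) + 3*4/2 = 6 (symmetric covariance) = 9.
Total = 8 + 9 = 17.
Dimension = 17

17


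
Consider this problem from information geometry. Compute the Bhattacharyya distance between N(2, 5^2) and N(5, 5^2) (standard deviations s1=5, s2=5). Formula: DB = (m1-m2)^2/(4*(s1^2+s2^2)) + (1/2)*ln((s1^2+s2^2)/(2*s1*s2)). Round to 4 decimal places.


Bhattacharyya distance between two Gaussians:
DB = (m1-m2)^2/(4*(s1^2+s2^2)) + (1/2)*ln((s1^2+s2^2)/(2*s1*s2)).
(m1-m2)^2 = (-3)^2 = 9.
s1^2+s2^2 = 25 + 25 = 50.
term1 = 9/200 = 0.045.
term2 = 0.5*ln(50/50.0) = 0.0.
DB = 0.045 + 0.0 = 0.0450

0.0450


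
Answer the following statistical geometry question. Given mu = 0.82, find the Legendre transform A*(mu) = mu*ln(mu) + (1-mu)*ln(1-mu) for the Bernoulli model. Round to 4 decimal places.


Legendre transform for Bernoulli:
A*(mu) = mu*log(mu) + (1-mu)*log(1-mu).
mu = 0.82, 1-mu = 0.18.
mu*log(mu) = 0.82*log(0.82) = -0.16273.
(1-mu)*log(1-mu) = 0.18*log(0.18) = -0.308664.
A* = -0.16273 + -0.308664 = -0.4714

-0.4714


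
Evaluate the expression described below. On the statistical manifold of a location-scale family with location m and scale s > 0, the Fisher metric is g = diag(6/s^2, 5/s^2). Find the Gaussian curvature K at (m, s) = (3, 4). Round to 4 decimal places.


The metric has the form g = (A dm^2 + B ds^2)/s^2 with A = 6, B = 5.
Substitute u = sqrt(A/B)*m: g = B*(du^2 + ds^2)/s^2, i.e. B times the
Poincare upper half-plane metric, which has constant Gaussian curvature -1.
Scaling a 2D metric by a constant c divides the Gaussian curvature by c,
so K = -1/B = -1/(5) = -0.2000 everywhere (the point (m, s) = (3, 4) is irrelevant:
the curvature is constant).
The requested Gaussian curvature is K = -0.2000.

-0.2000


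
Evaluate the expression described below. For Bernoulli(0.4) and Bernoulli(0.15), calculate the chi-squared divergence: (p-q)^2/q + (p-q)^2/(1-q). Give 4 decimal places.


Chi-squared divergence between Bernoulli distributions:
chi^2 = (p-q)^2/q + (p-q)^2/(1-q).
p = 0.4, q = 0.15, p-q = 0.25.
(p-q)^2 = 0.0625.
term1 = 0.0625/0.15 = 0.416667.
term2 = 0.0625/0.85 = 0.073529.
chi^2 = 0.416667 + 0.073529 = 0.4902

0.4902


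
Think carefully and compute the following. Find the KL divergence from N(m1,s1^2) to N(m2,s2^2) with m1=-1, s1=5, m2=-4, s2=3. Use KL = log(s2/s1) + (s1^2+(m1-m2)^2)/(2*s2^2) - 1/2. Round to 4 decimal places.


KL divergence between normal distributions:
KL = log(s2/s1) + (s1^2 + (m1-m2)^2)/(2*s2^2) - 1/2.
log(3/5) = -0.510826.
(5^2 + (-1--4)^2)/(2*3^2) = (25 + 9)/18 = 1.888889.
KL = -0.510826 + 1.888889 - 0.5 = 0.8781

0.8781


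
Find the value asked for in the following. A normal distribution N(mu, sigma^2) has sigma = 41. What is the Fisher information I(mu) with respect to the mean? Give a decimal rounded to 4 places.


The Fisher information for the mean of a normal distribution is I(mu) = 1/sigma^2.
sigma = 41, so sigma^2 = 1681.
I(mu) = 1/1681 = 0.0006

0.0006


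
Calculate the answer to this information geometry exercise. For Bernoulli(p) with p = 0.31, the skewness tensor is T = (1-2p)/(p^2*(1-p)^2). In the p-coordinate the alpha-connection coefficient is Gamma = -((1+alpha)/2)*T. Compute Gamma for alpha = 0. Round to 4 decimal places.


Skewness (Amari-Chentsov) tensor: T = (1-2p)/(p^2*(1-p)^2).
p = 0.31, 1-2p = 0.38, p^2 = 0.0961, (1-p)^2 = 0.4761.
T = 0.38/(0.0961 * 0.4761) = 8.305428.
In the p-coordinate, Gamma^(alpha) = Gamma^(0) - (alpha/2)*T with Gamma^(0) = (1/2)*g'(p) = -T/2,
so Gamma^(alpha) = -((1+alpha)/2)*T.
alpha = 0, -(1+alpha)/2 = -0.5.
Gamma = -0.5 * 8.305428 = -4.1527

-4.1527


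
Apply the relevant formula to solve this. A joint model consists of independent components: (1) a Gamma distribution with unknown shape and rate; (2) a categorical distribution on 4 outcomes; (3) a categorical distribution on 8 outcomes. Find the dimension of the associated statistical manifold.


The dimension of a statistical manifold equals the number of free
(independent) real parameters of the model. For a product of independent
blocks the parameter counts add.
- Gamma (shape, rate): 2.
- categorical on 4 outcomes (probabilities sum to 1): 4-1 = 3.
- categorical on 8 outcomes (probabilities sum to 1): 8-1 = 7.
Total = 2 + 3 + 7 = 12.
Dimension = 12

12


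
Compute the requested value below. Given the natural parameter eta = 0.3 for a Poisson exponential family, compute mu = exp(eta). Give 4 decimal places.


Expectation parameter for Poisson exponential family:
mu = exp(eta).
eta = 0.3.
mu = exp(0.3) = 1.3499

1.3499


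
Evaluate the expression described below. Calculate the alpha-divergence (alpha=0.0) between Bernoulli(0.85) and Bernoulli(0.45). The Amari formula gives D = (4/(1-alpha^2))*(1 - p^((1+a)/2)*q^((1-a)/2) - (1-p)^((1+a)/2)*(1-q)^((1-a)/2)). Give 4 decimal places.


Amari alpha-divergence:
D = (4/(1-alpha^2))*(1 - p^((1+a)/2)*q^((1-a)/2) - (1-p)^((1+a)/2)*(1-q)^((1-a)/2)).
alpha = 0.0, p = 0.85, q = 0.45.
e1 = (1+alpha)/2 = 0.5, e2 = (1-alpha)/2 = 0.5.
t1 = p^e1 * q^e2 = 0.85^0.5 * 0.45^0.5 = 0.618466.
t2 = (1-p)^e1 * (1-q)^e2 = 0.15^0.5 * 0.55^0.5 = 0.287228.
4/(1-alpha^2) = 4.0.
D = 4.0*(1 - 0.618466 - 0.287228) = 0.3772

0.3772


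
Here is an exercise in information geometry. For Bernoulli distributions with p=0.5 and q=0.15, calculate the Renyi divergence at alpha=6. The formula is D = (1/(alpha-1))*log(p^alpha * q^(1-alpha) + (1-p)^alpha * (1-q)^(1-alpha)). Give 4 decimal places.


Renyi divergence of order alpha between Bernoulli distributions:
D = (1/(alpha-1))*log(p^alpha * q^(1-alpha) + (1-p)^alpha * (1-q)^(1-alpha)).
alpha = 6, p = 0.5, q = 0.15.
p^alpha * q^(1-alpha) = 0.5^6 * 0.15^-5 = 205.761317.
(1-p)^alpha * (1-q)^(1-alpha) = 0.5^6 * 0.85^-5 = 0.035215.
sum = 205.761317 + 0.035215 = 205.796532.
D = (1/5)*log(205.796532) = 1.0654

1.0654


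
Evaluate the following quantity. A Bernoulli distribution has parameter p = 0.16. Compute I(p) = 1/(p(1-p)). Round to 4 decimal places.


For Bernoulli(p), Fisher information is I(p) = 1/(p*(1-p)).
p = 0.16, 1-p = 0.84.
p*(1-p) = 0.1344.
I(p) = 1/0.1344 = 7.4405

7.4405


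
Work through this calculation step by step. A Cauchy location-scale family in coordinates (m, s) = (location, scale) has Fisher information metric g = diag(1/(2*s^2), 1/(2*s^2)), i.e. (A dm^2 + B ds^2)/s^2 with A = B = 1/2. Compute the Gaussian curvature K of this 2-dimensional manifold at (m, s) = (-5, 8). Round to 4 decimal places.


The metric has the form g = (A dm^2 + B ds^2)/s^2 with A = 1/2, B = 1/2.
Substitute u = sqrt(A/B)*m: g = B*(du^2 + ds^2)/s^2, i.e. B times the
Poincare upper half-plane metric, which has constant Gaussian curvature -1.
Scaling a 2D metric by a constant c divides the Gaussian curvature by c,
so K = -1/B = -1/(1/2) = -2.0000 everywhere (the point (m, s) = (-5, 8) is irrelevant:
the curvature is constant).
The requested Gaussian curvature is K = -2.0000.

-2.0000


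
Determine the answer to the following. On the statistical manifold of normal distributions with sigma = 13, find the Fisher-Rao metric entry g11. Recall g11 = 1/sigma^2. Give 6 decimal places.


For the 2-parameter normal family, the Fisher metric has:
  g11 = 1/sigma^2, g22 = 2/sigma^2.
sigma = 13, sigma^2 = 169.
g11 = 0.005917

0.005917


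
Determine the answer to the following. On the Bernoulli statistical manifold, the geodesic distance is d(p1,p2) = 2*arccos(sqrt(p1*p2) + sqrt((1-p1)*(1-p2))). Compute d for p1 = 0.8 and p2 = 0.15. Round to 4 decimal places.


Geodesic distance on Bernoulli manifold:
d(p1,p2) = 2*arccos(sqrt(p1*p2) + sqrt((1-p1)*(1-p2))).
sqrt(p1*p2) = sqrt(0.8*0.15) = 0.34641.
sqrt((1-p1)*(1-p2)) = sqrt(0.2*0.85) = 0.412311.
arg = 0.34641 + 0.412311 = 0.758721.
d = 2*arccos(0.758721) = 1.4189

1.4189


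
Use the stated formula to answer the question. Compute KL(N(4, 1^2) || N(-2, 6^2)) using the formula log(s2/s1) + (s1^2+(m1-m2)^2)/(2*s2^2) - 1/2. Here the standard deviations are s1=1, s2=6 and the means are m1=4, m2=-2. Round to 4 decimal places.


KL divergence between normal distributions:
KL = log(s2/s1) + (s1^2 + (m1-m2)^2)/(2*s2^2) - 1/2.
log(6/1) = 1.791759.
(1^2 + (4--2)^2)/(2*6^2) = (1 + 36)/72 = 0.513889.
KL = 1.791759 + 0.513889 - 0.5 = 1.8056

1.8056


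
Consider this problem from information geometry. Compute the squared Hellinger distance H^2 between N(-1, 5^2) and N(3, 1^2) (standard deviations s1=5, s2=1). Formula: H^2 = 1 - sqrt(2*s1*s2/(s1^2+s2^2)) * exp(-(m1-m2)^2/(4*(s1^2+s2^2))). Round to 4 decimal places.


Squared Hellinger distance for Gaussians:
H^2 = 1 - sqrt(2*s1*s2/(s1^2+s2^2)) * exp(-(m1-m2)^2/(4*(s1^2+s2^2))).
s1^2 = 25, s2^2 = 1, s1^2+s2^2 = 26.
sqrt(2*5*1/(26)) = 0.620174.
(m1-m2)^2 = (-4)^2 = 16.
exp(-16/(4*26)) = exp(-0.153846) = 0.857404.
H^2 = 1 - 0.620174*0.857404 = 0.4683

0.4683


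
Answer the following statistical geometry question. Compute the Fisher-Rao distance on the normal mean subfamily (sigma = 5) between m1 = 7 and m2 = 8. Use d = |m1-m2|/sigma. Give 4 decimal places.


On the fixed-variance normal subfamily, geodesic distance = |m1-m2|/sigma.
|7 - 8| = 1.
sigma = 5.
d = 1/5 = 0.2000

0.2000


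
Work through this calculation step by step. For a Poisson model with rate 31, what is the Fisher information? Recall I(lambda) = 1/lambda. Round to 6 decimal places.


Fisher information for Poisson: I(lambda) = 1/lambda.
lambda = 31.
I(lambda) = 1/31 = 0.032258

0.032258


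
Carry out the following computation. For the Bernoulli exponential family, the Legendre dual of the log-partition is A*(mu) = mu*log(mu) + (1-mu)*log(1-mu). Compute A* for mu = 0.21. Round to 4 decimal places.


Legendre transform for Bernoulli:
A*(mu) = mu*log(mu) + (1-mu)*log(1-mu).
mu = 0.21, 1-mu = 0.79.
mu*log(mu) = 0.21*log(0.21) = -0.327736.
(1-mu)*log(1-mu) = 0.79*log(0.79) = -0.186221.
A* = -0.327736 + -0.186221 = -0.5140

-0.5140


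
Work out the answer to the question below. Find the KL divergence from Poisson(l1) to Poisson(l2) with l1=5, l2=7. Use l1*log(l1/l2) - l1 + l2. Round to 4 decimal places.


KL divergence for Poisson:
KL = l1*log(l1/l2) - l1 + l2.
l1 = 5, l2 = 7.
log(5/7) = -0.336472.
l1*log(l1/l2) = 5 * -0.336472 = -1.682361.
KL = -1.682361 - 5 + 7 = 0.3176

0.3176


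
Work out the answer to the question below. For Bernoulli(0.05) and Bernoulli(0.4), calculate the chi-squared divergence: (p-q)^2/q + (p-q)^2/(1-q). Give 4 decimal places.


Chi-squared divergence between Bernoulli distributions:
chi^2 = (p-q)^2/q + (p-q)^2/(1-q).
p = 0.05, q = 0.4, p-q = -0.35.
(p-q)^2 = 0.1225.
term1 = 0.1225/0.4 = 0.30625.
term2 = 0.1225/0.6 = 0.204167.
chi^2 = 0.30625 + 0.204167 = 0.5104

0.5104


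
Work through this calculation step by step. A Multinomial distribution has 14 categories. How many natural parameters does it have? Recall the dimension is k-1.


Exponential family dimension calculation:
For Multinomial with k=14 categories, dim = k-1 = 13.

13


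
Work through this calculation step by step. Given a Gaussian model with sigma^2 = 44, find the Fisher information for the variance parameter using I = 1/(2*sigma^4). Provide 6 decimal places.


Fisher information for variance: I(sigma^2) = 1/(2*sigma^4).
sigma^2 = 44, so sigma^4 = 1936.
I = 1/(2*1936) = 1/3872 = 0.000258

0.000258


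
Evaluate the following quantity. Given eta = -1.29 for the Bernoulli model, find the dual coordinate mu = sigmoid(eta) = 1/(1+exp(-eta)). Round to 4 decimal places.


Dual coordinate (expectation parameter) for Bernoulli:
mu = 1/(1+exp(-eta)).
eta = -1.29.
exp(-eta) = exp(1.29) = 3.632787.
mu = 1/(1+3.632787) = 0.2159

0.2159


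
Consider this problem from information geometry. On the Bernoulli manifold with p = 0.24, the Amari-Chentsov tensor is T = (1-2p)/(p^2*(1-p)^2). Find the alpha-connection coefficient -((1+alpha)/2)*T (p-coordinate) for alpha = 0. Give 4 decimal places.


Skewness (Amari-Chentsov) tensor: T = (1-2p)/(p^2*(1-p)^2).
p = 0.24, 1-2p = 0.52, p^2 = 0.0576, (1-p)^2 = 0.5776.
T = 0.52/(0.0576 * 0.5776) = 15.629809.
In the p-coordinate, Gamma^(alpha) = Gamma^(0) - (alpha/2)*T with Gamma^(0) = (1/2)*g'(p) = -T/2,
so Gamma^(alpha) = -((1+alpha)/2)*T.
alpha = 0, -(1+alpha)/2 = -0.5.
Gamma = -0.5 * 15.629809 = -7.8149

-7.8149


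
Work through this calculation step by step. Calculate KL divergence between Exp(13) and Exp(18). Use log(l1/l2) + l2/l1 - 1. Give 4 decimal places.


KL divergence for exponential family:
KL = log(l1/l2) + l2/l1 - 1.
log(13/18) = -0.325422.
18/13 = 1.384615.
KL = -0.325422 + 1.384615 - 1 = 0.0592

0.0592


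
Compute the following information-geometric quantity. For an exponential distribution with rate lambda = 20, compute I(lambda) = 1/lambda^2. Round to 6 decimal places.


Fisher information for exponential: I(lambda) = 1/lambda^2.
lambda = 20, lambda^2 = 400.
I = 1/400 = 0.002500

0.002500


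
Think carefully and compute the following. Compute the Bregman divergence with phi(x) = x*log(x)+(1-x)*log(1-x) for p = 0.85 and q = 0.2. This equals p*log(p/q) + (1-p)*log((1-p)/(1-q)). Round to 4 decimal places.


Bregman divergence with negative entropy generator:
D = p*log(p/q) + (1-p)*log((1-p)/(1-q)).
p = 0.85, q = 0.2.
p*log(p/q) = 0.85*log(0.85/0.2) = 1.229881.
(1-p)*log((1-p)/(1-q)) = 0.15*log(0.15/0.8) = -0.251096.
D = 1.229881 + -0.251096 = 0.9788

0.9788


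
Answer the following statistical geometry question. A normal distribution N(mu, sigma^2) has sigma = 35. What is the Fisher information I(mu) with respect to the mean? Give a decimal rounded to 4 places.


The Fisher information for the mean of a normal distribution is I(mu) = 1/sigma^2.
sigma = 35, so sigma^2 = 1225.
I(mu) = 1/1225 = 0.0008

0.0008


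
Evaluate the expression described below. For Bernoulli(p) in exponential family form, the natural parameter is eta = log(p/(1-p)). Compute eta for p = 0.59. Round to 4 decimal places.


Natural parameter for Bernoulli: eta = log(p/(1-p)).
p = 0.59, 1-p = 0.41.
p/(1-p) = 1.439024.
eta = log(1.439024) = 0.3640

0.3640


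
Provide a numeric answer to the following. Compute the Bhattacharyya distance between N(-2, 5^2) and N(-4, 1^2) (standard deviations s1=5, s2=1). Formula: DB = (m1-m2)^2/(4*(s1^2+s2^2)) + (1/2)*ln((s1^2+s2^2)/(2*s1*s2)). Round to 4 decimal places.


Bhattacharyya distance between two Gaussians:
DB = (m1-m2)^2/(4*(s1^2+s2^2)) + (1/2)*ln((s1^2+s2^2)/(2*s1*s2)).
(m1-m2)^2 = (2)^2 = 4.
s1^2+s2^2 = 25 + 1 = 26.
term1 = 4/104 = 0.038462.
term2 = 0.5*ln(26/10.0) = 0.477756.
DB = 0.038462 + 0.477756 = 0.5162

0.5162


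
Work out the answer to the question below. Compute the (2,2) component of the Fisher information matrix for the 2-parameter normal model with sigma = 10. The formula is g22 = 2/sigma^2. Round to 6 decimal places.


For the 2-parameter normal family, the Fisher metric has:
  g11 = 1/sigma^2, g22 = 2/sigma^2.
sigma = 10, sigma^2 = 100.
g22 = 0.020000

0.020000


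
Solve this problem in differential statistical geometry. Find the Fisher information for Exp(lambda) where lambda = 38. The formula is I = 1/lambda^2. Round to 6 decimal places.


Fisher information for exponential: I(lambda) = 1/lambda^2.
lambda = 38, lambda^2 = 1444.
I = 1/1444 = 0.000693

0.000693


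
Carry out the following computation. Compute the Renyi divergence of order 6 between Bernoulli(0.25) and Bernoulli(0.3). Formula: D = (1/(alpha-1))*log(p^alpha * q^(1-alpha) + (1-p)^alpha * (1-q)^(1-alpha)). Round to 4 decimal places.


Renyi divergence of order alpha between Bernoulli distributions:
D = (1/(alpha-1))*log(p^alpha * q^(1-alpha) + (1-p)^alpha * (1-q)^(1-alpha)).
alpha = 6, p = 0.25, q = 0.3.
p^alpha * q^(1-alpha) = 0.25^6 * 0.3^-5 = 0.100469.
(1-p)^alpha * (1-q)^(1-alpha) = 0.75^6 * 0.7^-5 = 1.058955.
sum = 0.100469 + 1.058955 = 1.159424.
D = (1/5)*log(1.159424) = 0.0296

0.0296


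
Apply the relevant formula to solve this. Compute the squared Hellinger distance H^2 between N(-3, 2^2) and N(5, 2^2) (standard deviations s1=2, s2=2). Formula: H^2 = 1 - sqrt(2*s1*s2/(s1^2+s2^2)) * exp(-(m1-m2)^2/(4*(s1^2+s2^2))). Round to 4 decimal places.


Squared Hellinger distance for Gaussians:
H^2 = 1 - sqrt(2*s1*s2/(s1^2+s2^2)) * exp(-(m1-m2)^2/(4*(s1^2+s2^2))).
s1^2 = 4, s2^2 = 4, s1^2+s2^2 = 8.
sqrt(2*2*2/(8)) = 1.0.
(m1-m2)^2 = (-8)^2 = 64.
exp(-64/(4*8)) = exp(-2.0) = 0.135335.
H^2 = 1 - 1.0*0.135335 = 0.8647

0.8647


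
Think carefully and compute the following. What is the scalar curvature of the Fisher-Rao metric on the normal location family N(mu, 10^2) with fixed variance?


This family has a single free parameter, so its statistical manifold
is 1-dimensional. The Riemann curvature tensor of any 1-dimensional
Riemannian manifold vanishes identically, so R = 0.

0


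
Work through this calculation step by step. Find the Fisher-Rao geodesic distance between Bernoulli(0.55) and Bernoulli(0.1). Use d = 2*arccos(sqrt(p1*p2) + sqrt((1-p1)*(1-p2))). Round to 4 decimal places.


Geodesic distance on Bernoulli manifold:
d(p1,p2) = 2*arccos(sqrt(p1*p2) + sqrt((1-p1)*(1-p2))).
sqrt(p1*p2) = sqrt(0.55*0.1) = 0.234521.
sqrt((1-p1)*(1-p2)) = sqrt(0.45*0.9) = 0.636396.
arg = 0.234521 + 0.636396 = 0.870917.
d = 2*arccos(0.870917) = 1.0275

1.0275


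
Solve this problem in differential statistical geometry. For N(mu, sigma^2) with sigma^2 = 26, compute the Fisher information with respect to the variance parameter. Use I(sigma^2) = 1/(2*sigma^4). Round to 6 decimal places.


Fisher information for variance: I(sigma^2) = 1/(2*sigma^4).
sigma^2 = 26, so sigma^4 = 676.
I = 1/(2*676) = 1/1352 = 0.000740

0.000740


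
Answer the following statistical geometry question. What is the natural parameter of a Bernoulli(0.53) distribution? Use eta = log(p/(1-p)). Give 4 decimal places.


Natural parameter for Bernoulli: eta = log(p/(1-p)).
p = 0.53, 1-p = 0.47.
p/(1-p) = 1.12766.
eta = log(1.12766) = 0.1201

0.1201


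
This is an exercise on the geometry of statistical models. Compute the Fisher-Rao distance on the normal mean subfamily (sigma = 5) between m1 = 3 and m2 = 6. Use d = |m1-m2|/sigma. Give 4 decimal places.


On the fixed-variance normal subfamily, geodesic distance = |m1-m2|/sigma.
|3 - 6| = 3.
sigma = 5.
d = 3/5 = 0.6000

0.6000


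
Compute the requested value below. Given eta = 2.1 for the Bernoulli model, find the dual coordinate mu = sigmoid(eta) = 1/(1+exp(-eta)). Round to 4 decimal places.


Dual coordinate (expectation parameter) for Bernoulli:
mu = 1/(1+exp(-eta)).
eta = 2.1.
exp(-eta) = exp(-2.1) = 0.122456.
mu = 1/(1+0.122456) = 0.8909

0.8909


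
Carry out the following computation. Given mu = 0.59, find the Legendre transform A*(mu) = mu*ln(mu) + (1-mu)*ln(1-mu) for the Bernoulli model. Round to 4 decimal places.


Legendre transform for Bernoulli:
A*(mu) = mu*log(mu) + (1-mu)*log(1-mu).
mu = 0.59, 1-mu = 0.41.
mu*log(mu) = 0.59*log(0.59) = -0.311303.
(1-mu)*log(1-mu) = 0.41*log(0.41) = -0.365555.
A* = -0.311303 + -0.365555 = -0.6769

-0.6769


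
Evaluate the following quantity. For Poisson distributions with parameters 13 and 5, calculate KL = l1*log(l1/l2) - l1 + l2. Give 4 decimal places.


KL divergence for Poisson:
KL = l1*log(l1/l2) - l1 + l2.
l1 = 13, l2 = 5.
log(13/5) = 0.955511.
l1*log(l1/l2) = 13 * 0.955511 = 12.421649.
KL = 12.421649 - 13 + 5 = 4.4216

4.4216


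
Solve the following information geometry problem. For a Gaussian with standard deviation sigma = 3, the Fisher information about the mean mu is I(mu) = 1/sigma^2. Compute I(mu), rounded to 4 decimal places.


The Fisher information for the mean of a normal distribution is I(mu) = 1/sigma^2.
sigma = 3, so sigma^2 = 9.
I(mu) = 1/9 = 0.1111

0.1111


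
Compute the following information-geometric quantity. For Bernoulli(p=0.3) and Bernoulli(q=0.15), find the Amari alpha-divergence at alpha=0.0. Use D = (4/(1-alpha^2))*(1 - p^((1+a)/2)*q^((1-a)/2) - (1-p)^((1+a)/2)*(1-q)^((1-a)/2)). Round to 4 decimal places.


Amari alpha-divergence:
D = (4/(1-alpha^2))*(1 - p^((1+a)/2)*q^((1-a)/2) - (1-p)^((1+a)/2)*(1-q)^((1-a)/2)).
alpha = 0.0, p = 0.3, q = 0.15.
e1 = (1+alpha)/2 = 0.5, e2 = (1-alpha)/2 = 0.5.
t1 = p^e1 * q^e2 = 0.3^0.5 * 0.15^0.5 = 0.212132.
t2 = (1-p)^e1 * (1-q)^e2 = 0.7^0.5 * 0.85^0.5 = 0.771362.
4/(1-alpha^2) = 4.0.
D = 4.0*(1 - 0.212132 - 0.771362) = 0.0660

0.0660


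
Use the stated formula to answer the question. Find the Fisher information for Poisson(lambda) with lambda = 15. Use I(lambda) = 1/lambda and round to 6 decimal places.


Fisher information for Poisson: I(lambda) = 1/lambda.
lambda = 15.
I(lambda) = 1/15 = 0.066667

0.066667


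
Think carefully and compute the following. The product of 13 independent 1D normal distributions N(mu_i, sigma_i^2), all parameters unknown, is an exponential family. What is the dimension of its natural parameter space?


Exponential family dimension calculation:
Each univariate normal has two natural parameters (mu/sigma^2 and -1/(2 sigma^2)).
With 13 independent components, dim = 2 * 13 = 26.

26


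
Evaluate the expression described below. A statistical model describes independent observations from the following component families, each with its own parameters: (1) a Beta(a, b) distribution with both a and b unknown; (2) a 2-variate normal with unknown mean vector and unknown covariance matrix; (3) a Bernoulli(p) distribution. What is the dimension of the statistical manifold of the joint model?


The dimension of a statistical manifold equals the number of free
(independent) real parameters of the model. For a product of independent
blocks the parameter counts add.
- Beta (a, b): 2.
- 2-variate normal: 2 (mean) + 2*3/2 = 3 (symmetric covariance) = 5.
- Bernoulli (p): 1.
Total = 2 + 5 + 1 = 8.
Dimension = 8

8


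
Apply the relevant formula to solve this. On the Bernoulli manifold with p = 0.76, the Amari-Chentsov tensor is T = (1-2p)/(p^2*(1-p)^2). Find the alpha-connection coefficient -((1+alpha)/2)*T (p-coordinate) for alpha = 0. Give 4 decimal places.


Skewness (Amari-Chentsov) tensor: T = (1-2p)/(p^2*(1-p)^2).
p = 0.76, 1-2p = -0.52, p^2 = 0.5776, (1-p)^2 = 0.0576.
T = -0.52/(0.5776 * 0.0576) = -15.629809.
In the p-coordinate, Gamma^(alpha) = Gamma^(0) - (alpha/2)*T with Gamma^(0) = (1/2)*g'(p) = -T/2,
so Gamma^(alpha) = -((1+alpha)/2)*T.
alpha = 0, -(1+alpha)/2 = -0.5.
Gamma = -0.5 * -15.629809 = 7.8149

7.8149
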